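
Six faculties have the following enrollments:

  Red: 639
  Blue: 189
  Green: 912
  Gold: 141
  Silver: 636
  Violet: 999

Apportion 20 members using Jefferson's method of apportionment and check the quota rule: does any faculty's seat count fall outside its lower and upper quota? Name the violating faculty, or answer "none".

Standard quotas: Red 3.635, Blue 1.075, Green 5.188, Gold 0.802, Silver 3.618, Violet 5.683.
Jefferson allocation: Red 4, Blue 1, Green 5, Gold 0, Silver 4, Violet 6.
Every allocation lies between the lower and upper quota.

none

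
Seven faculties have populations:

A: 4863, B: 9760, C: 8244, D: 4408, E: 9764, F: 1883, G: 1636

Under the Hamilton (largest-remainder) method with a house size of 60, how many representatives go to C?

The standard divisor is 40558/60 ≈ 675.967.
Standard quotas: A 7.1941, B 14.4386, C 12.1959, D 6.5210, E 14.4445, F 2.7856, G 2.4202.
Lower quotas: A 7, B 14, C 12, D 6, E 14, F 2, G 2 (sum 57, leaving 3 seats).
Remainders in descending order: F 0.7856, D 0.5210, E 0.4445, B 0.4386, G 0.4202, C 0.1959, A 0.1941.
Largest remainders: F, D, E receive the extra seats.
C receives 12.

12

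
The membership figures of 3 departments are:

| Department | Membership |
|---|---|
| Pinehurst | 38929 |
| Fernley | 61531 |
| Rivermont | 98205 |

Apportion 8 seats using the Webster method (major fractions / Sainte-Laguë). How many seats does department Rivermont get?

4

Standard divisor 198665/8 ≈ 24833.125; standard quotas: Pinehurst 1.568, Fernley 2.478, Rivermont 3.955.
Rounding to the nearest integer gives Pinehurst 2, Fernley 2, Rivermont 4 — total 8, matching the house size, so no adjustment is needed.
Rivermont receives 4.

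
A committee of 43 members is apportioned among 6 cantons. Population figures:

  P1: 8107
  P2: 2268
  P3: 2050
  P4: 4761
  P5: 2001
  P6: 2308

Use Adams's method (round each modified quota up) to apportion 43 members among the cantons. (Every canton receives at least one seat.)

P1 16, P2 5, P3 4, P4 9, P5 4, P6 5

Standard divisor 21495/43 ≈ 499.884; standard quotas: P1 16.218, P2 4.537, P3 4.101, P4 9.524, P5 4.003, P6 4.617.
Rounding up gives 17, 5, 5, 10, 5, 5 = 47 seats, so the divisor must be adjusted.
With modified divisor 535: modified quotas P1 15.153, P2 4.239, P3 3.832, P4 8.899, P5 3.740, P6 4.314.
Rounding up: P1 16, P2 5, P3 4, P4 9, P5 4, P6 5 (total 43).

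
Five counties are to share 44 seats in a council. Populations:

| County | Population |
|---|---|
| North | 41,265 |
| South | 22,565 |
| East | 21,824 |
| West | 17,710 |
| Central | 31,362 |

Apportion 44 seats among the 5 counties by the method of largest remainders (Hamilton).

North 14, South 7, East 7, West 6, Central 10

Standard divisor: 134726 ÷ 44 ≈ 3061.955.
Standard quotas: North 13.4767, South 7.3695, East 7.1275, West 5.7839, Central 10.2425.
Lower quotas: North 13, South 7, East 7, West 5, Central 10 (sum 42, leaving 2 seats).
Remainders in descending order: West 0.7839, North 0.4767, South 0.3695, Central 0.2425, East 0.1275.
Largest remainders: West, North receive the extra seats.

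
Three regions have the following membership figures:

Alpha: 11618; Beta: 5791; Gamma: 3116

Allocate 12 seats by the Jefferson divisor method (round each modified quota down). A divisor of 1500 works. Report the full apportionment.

Alpha 7, Beta 3, Gamma 2

With modified divisor 1500: modified quotas Alpha 7.745, Beta 3.861, Gamma 2.077.
Rounding down: Alpha 7, Beta 3, Gamma 2 (total 12).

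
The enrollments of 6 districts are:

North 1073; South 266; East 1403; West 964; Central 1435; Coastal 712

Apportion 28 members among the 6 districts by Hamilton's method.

North=5, South=1, East=7, West=5, Central=7, Coastal=3

Total 5853; standard divisor 5853/28 ≈ 209.036.
Standard quotas: North 5.133, South 1.273, East 6.712, West 4.612, Central 6.865, Coastal 3.406.
Lower quotas: North 5, South 1, East 6, West 4, Central 6, Coastal 3 (sum 25, leaving 3 seats).
Remainders in descending order: Central 0.865, East 0.712, West 0.612, Coastal 0.406, South 0.273, North 0.133.
Largest remainders: Central, East, West receive the extra seats.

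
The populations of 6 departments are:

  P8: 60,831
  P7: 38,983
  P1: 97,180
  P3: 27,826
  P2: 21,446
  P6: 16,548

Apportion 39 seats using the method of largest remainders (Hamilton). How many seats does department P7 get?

Standard divisor: 262814 ÷ 39 ≈ 6738.821.
Standard quotas: P8 9.0270, P7 5.7848, P1 14.4209, P3 4.1292, P2 3.1825, P6 2.4556.
Lower quotas: P8 9, P7 5, P1 14, P3 4, P2 3, P6 2 (sum 37, leaving 2 seats).
Remainders in descending order: P7 0.7848, P6 0.4556, P1 0.4209, P2 0.1825, P3 0.1292, P8 0.0270.
The surplus seats go to P7, P6.
P7 receives 6.

6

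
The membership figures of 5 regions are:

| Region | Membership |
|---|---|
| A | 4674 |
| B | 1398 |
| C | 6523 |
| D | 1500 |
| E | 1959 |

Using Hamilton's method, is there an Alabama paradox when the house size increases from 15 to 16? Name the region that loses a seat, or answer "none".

D

At 15 seats: A 4, B 1, C 6, D 2, E 2.
At 16 seats: A 5, B 1, C 7, D 1, E 2.
D drops from 2 to 1.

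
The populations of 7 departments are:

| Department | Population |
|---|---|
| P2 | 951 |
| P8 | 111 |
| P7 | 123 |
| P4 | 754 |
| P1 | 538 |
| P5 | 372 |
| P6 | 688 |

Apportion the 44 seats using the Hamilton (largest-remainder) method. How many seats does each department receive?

P2 12; P8 1; P7 1; P4 9; P1 7; P5 5; P6 9

Total 3537; standard divisor 3537/44 ≈ 80.386.
Standard quotas: P2 11.830, P8 1.381, P7 1.530, P4 9.380, P1 6.693, P5 4.628, P6 8.559.
Lower quotas: P2 11, P8 1, P7 1, P4 9, P1 6, P5 4, P6 8 (sum 40, leaving 4 seats).
Remainders in descending order: P2 0.830, P1 0.693, P5 0.628, P6 0.559, P7 0.530, P8 0.381, P4 0.380.
The surplus seats go to P2, P1, P5, P6.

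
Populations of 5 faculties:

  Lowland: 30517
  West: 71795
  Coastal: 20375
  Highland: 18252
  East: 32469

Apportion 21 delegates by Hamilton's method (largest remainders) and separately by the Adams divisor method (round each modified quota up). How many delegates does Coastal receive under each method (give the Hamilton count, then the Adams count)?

Hamilton: Lowland 4, West 9, Coastal 2, Highland 2, East 4.
Adams: Lowland 4, West 8, Coastal 3, Highland 2, East 4.
Coastal gets 2 under Hamilton and 3 under Adams.

2 and 3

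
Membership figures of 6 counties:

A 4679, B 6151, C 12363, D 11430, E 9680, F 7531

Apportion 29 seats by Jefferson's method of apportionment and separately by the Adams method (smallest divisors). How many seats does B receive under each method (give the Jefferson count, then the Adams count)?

Jefferson: A 2, B 3, C 7, D 7, E 6, F 4.
Adams: A 3, B 4, C 7, D 6, E 5, F 4.
B gets 3 under Jefferson and 4 under Adams.

3 and 4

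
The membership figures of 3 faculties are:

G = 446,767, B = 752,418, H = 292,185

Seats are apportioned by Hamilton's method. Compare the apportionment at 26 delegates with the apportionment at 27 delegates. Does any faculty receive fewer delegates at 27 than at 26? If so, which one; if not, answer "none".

none

At 26 seats: G 8, B 13, H 5.
At 27 seats: G 8, B 14, H 5.
No faculty's allocation decreased.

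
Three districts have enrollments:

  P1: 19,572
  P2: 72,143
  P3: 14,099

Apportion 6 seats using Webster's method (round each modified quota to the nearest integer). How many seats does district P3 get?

Standard divisor 105814/6 ≈ 17635.667; standard quotas: P1 1.110, P2 4.091, P3 0.799.
Rounding to the nearest integer gives P1 1, P2 4, P3 1 — total 6, matching the house size, so no adjustment is needed.
P3 receives 1.

1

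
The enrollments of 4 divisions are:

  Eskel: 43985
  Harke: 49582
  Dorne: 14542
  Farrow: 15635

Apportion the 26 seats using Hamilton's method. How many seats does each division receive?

Total 123744; standard divisor 123744/26 ≈ 4759.385.
Standard quotas: Eskel 9.2417, Harke 10.4177, Dorne 3.0554, Farrow 3.2851.
Lower quotas: Eskel 9, Harke 10, Dorne 3, Farrow 3 (sum 25, leaving 1 seat).
Remainders in descending order: Harke 0.4177, Farrow 0.2851, Eskel 0.2417, Dorne 0.0554.
The surplus seat goes to Harke.

Eskel=9, Harke=11, Dorne=3, Farrow=3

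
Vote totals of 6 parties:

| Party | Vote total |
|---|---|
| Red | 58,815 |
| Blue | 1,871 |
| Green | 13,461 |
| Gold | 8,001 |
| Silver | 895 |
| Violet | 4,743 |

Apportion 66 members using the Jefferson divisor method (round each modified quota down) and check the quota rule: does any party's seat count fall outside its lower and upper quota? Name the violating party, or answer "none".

Standard quotas: Red 44.219, Blue 1.407, Green 10.120, Gold 6.015, Silver 0.673, Violet 3.566.
Jefferson allocation: Red 46, Blue 1, Green 10, Gold 6, Silver 0, Violet 3.
Red has quota 44.219 (lower 44, upper 45) but receives 46 — outside the quota interval.

Red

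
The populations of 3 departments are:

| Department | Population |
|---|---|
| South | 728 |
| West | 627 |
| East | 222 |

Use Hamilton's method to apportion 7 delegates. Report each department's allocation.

The standard divisor is 1577/7 ≈ 225.286.
Standard quotas: South 3.231, West 2.783, East 0.985.
Lower quotas: South 3, West 2, East 0 (sum 5, leaving 2 seats).
Remainders in descending order: East 0.985, West 0.783, South 0.231.
The surplus seats go to East, West.

South 3, West 3, East 1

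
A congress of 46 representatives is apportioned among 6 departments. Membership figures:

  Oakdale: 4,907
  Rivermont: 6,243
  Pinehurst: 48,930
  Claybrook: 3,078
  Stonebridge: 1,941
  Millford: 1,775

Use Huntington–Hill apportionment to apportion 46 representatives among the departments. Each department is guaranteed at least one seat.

With divisor 1417: modified quotas Oakdale 3.463, Rivermont 4.406, Pinehurst 34.531, Claybrook 2.172, Stonebridge 1.370, Millford 1.253.
Geometric-mean thresholds: Oakdale √(3·4)=3.464, Rivermont √(4·5)=4.472, Pinehurst √(34·35)=34.496, Claybrook √(2·3)=2.449, Stonebridge √(1·2)=1.414, Millford √(1·2)=1.414.
Each quota rounded against its threshold gives Oakdale 3, Rivermont 4, Pinehurst 35, Claybrook 2, Stonebridge 1, Millford 1 (total 46).

Oakdale 3, Rivermont 4, Pinehurst 35, Claybrook 2, Stonebridge 1, Millford 1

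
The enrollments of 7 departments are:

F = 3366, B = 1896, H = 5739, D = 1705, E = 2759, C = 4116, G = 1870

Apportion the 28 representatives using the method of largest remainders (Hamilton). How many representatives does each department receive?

F: 4, B: 3, H: 8, D: 2, E: 4, C: 5, G: 2

Standard divisor: 21451 ÷ 28 ≈ 766.107.
Standard quotas: F 4.3936, B 2.4748, H 7.4911, D 2.2255, E 3.6013, C 5.3726, G 2.4409.
Lower quotas: F 4, B 2, H 7, D 2, E 3, C 5, G 2 (sum 25, leaving 3 seats).
Remainders in descending order: E 0.6013, H 0.4911, B 0.4748, G 0.4409, F 0.3936, C 0.3726, D 0.2255.
The surplus seats go to E, H, B.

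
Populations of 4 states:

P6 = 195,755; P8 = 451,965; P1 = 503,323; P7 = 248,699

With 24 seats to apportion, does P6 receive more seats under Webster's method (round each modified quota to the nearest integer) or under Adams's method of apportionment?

Webster: P6 3, P8 8, P1 9, P7 4.
Adams: P6 4, P8 8, P1 8, P7 4.
P6 gets 3 under Webster and 4 under Adams.

Adams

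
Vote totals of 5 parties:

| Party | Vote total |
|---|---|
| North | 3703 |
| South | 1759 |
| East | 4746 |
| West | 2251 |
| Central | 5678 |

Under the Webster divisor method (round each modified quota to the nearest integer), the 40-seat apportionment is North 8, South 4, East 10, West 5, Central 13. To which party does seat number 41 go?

Priority for the next seat is population ÷ (current seats + 0.5).
Priorities: North 435.647, South 390.889, East 452.000, West 409.273, Central 420.593.
Highest priority: East.

East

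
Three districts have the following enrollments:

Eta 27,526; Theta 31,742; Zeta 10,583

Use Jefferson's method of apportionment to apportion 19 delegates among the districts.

Eta 7, Theta 9, Zeta 3

Standard divisor 69851/19 ≈ 3676.368; standard quotas: Eta 7.487, Theta 8.634, Zeta 2.879.
Rounding down gives 7, 8, 2 = 17 seats, so the divisor must be adjusted.
With modified divisor 3500: modified quotas Eta 7.865, Theta 9.069, Zeta 3.024.
Rounding down: Eta 7, Theta 9, Zeta 3 (total 19).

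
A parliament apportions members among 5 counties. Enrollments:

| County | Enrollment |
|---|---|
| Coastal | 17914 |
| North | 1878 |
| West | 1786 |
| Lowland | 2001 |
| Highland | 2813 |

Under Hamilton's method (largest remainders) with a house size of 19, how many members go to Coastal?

Standard divisor: 26392 ÷ 19 ≈ 1389.053.
Standard quotas: Coastal 12.8966, North 1.3520, West 1.2858, Lowland 1.4406, Highland 2.0251.
Lower quotas: Coastal 12, North 1, West 1, Lowland 1, Highland 2 (sum 17, leaving 2 seats).
Remainders in descending order: Coastal 0.8966, Lowland 0.4406, North 0.3520, West 0.2858, Highland 0.0251.
Largest remainders: Coastal, Lowland receive the extra seats.
Coastal receives 13.

13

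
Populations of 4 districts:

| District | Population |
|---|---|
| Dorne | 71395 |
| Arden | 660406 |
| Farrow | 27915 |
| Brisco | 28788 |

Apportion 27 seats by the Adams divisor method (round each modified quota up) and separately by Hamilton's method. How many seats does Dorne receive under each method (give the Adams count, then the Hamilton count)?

Adams: Dorne 3, Arden 22, Farrow 1, Brisco 1.
Hamilton: Dorne 2, Arden 23, Farrow 1, Brisco 1.
Dorne gets 3 under Adams and 2 under Hamilton.

3 and 2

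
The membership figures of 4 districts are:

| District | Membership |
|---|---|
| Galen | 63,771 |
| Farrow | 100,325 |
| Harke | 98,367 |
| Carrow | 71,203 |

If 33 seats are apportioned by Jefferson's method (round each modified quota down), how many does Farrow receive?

10

Standard divisor 333666/33 ≈ 10111.091; standard quotas: Galen 6.307, Farrow 9.922, Harke 9.729, Carrow 7.042.
Rounding down gives 6, 9, 9, 7 = 31 seats, so the divisor must be adjusted.
With modified divisor 9500: modified quotas Galen 6.713, Farrow 10.561, Harke 10.354, Carrow 7.495.
Rounding down: Galen 6, Farrow 10, Harke 10, Carrow 7 (total 33).
Farrow receives 10.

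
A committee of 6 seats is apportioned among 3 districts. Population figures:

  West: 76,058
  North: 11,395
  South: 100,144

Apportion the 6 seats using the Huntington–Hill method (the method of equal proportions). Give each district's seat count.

West 2, North 1, South 3

With divisor 35967: modified quotas West 2.115, North 0.317, South 2.784.
Geometric-mean thresholds: West √(2·3)=2.449, North (min 1), South √(2·3)=2.449.
Each quota rounded against its threshold gives West 2, North 1, South 3 (total 6).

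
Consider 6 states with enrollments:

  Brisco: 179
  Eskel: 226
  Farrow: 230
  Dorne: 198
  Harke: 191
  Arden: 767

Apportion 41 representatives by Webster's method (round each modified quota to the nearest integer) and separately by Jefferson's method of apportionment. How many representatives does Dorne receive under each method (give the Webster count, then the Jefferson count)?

5 and 4

Webster: Brisco 4, Eskel 5, Farrow 5, Dorne 5, Harke 4, Arden 18.
Jefferson: Brisco 4, Eskel 5, Farrow 5, Dorne 4, Harke 4, Arden 19.
Dorne gets 5 under Webster and 4 under Jefferson.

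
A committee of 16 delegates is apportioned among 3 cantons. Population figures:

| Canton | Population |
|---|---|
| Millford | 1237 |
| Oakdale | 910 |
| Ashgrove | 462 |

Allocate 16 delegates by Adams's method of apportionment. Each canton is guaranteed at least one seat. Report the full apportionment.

Standard divisor 2609/16 ≈ 163.062; standard quotas: Millford 7.586, Oakdale 5.581, Ashgrove 2.833.
Rounding up gives 8, 6, 3 = 17 seats, so the divisor must be adjusted.
With modified divisor 180: modified quotas Millford 6.872, Oakdale 5.056, Ashgrove 2.567.
Rounding up: Millford 7, Oakdale 6, Ashgrove 3 (total 16).

Millford=7; Oakdale=6; Ashgrove=3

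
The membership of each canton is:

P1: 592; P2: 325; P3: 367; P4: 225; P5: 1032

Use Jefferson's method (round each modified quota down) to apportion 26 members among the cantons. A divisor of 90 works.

With modified divisor 90: modified quotas P1 6.578, P2 3.611, P3 4.078, P4 2.500, P5 11.467.
Rounding down: P1 6, P2 3, P3 4, P4 2, P5 11 (total 26).

P1 6; P2 3; P3 4; P4 2; P5 11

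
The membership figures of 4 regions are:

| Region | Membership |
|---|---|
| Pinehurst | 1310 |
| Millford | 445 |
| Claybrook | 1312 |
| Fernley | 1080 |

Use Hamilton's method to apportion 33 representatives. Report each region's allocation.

Pinehurst 10, Millford 4, Claybrook 10, Fernley 9

The standard divisor is 4147/33 ≈ 125.667.
Standard quotas: Pinehurst 10.424, Millford 3.541, Claybrook 10.440, Fernley 8.594.
Lower quotas: Pinehurst 10, Millford 3, Claybrook 10, Fernley 8 (sum 31, leaving 2 seats).
Remainders in descending order: Fernley 0.594, Millford 0.541, Claybrook 0.440, Pinehurst 0.424.
Largest remainders: Fernley, Millford receive the extra seats.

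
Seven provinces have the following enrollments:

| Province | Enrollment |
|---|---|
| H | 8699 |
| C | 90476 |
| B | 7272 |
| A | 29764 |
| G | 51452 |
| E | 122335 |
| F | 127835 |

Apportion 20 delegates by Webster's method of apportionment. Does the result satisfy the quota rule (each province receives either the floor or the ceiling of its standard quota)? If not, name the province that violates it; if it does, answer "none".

Standard quotas: H 0.397, C 4.133, B 0.332, A 1.360, G 2.350, E 5.588, F 5.839.
Webster allocation: H 0, C 4, B 0, A 1, G 3, E 6, F 6.
Every allocation lies between the lower and upper quota.

none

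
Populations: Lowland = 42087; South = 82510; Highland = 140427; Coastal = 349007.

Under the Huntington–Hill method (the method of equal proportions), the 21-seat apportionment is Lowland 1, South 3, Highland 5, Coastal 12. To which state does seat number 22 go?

Priority for the next seat is population ÷ (√(s·(s+1))).
Priorities: Lowland 29760.003, South 23818.585, Highland 25638.345, Coastal 27942.923.
Highest priority: Lowland.

Lowland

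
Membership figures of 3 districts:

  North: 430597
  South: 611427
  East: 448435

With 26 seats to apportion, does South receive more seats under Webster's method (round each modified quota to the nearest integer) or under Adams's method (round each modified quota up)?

Webster: North 7, South 11, East 8.
Adams: North 8, South 10, East 8.
South gets 11 under Webster and 10 under Adams.

Webster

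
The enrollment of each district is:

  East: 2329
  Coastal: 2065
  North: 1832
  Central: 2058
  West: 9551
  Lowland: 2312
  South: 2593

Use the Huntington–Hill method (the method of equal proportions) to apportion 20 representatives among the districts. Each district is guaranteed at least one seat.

With divisor 1201: modified quotas East 1.939, Coastal 1.719, North 1.525, Central 1.714, West 7.953, Lowland 1.925, South 2.159.
Geometric-mean thresholds: East √(1·2)=1.414, Coastal √(1·2)=1.414, North √(1·2)=1.414, Central √(1·2)=1.414, West √(7·8)=7.483, Lowland √(1·2)=1.414, South √(2·3)=2.449.
Each quota rounded against its threshold gives East 2, Coastal 2, North 2, Central 2, West 8, Lowland 2, South 2 (total 20).

East 2, Coastal 2, North 2, Central 2, West 8, Lowland 2, South 2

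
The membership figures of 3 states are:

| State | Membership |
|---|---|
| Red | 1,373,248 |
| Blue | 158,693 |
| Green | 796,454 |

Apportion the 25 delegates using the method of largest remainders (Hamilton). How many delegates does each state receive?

Total 2328395; standard divisor 2328395/25 ≈ 93135.8.
Standard quotas: Red 14.7446, Blue 1.7039, Green 8.5515.
Lower quotas: Red 14, Blue 1, Green 8 (sum 23, leaving 2 seats).
Remainders in descending order: Red 0.7446, Blue 0.7039, Green 0.5515.
The surplus seats go to Red, Blue.

Red 15, Blue 2, Green 8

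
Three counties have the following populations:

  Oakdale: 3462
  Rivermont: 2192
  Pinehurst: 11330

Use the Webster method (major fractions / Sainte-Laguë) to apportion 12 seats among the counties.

Oakdale 2; Rivermont 2; Pinehurst 8

Standard divisor 16984/12 ≈ 1415.333; standard quotas: Oakdale 2.446, Rivermont 1.549, Pinehurst 8.005.
Rounding to the nearest integer gives Oakdale 2, Rivermont 2, Pinehurst 8 — total 12, matching the house size, so no adjustment is needed.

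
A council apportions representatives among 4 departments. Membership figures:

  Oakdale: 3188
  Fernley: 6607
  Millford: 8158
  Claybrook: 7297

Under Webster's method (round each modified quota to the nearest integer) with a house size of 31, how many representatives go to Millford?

Standard divisor 25250/31 ≈ 814.516; standard quotas: Oakdale 3.914, Fernley 8.112, Millford 10.016, Claybrook 8.959.
Rounding to the nearest integer gives Oakdale 4, Fernley 8, Millford 10, Claybrook 9 — total 31, matching the house size, so no adjustment is needed.
Millford receives 10.

10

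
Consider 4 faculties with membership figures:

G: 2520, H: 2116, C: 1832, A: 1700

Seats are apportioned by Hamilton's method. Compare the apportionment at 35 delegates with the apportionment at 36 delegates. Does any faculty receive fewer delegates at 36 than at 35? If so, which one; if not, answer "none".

none

At 35 seats: G 11, H 9, C 8, A 7.
At 36 seats: G 11, H 9, C 8, A 8.
No faculty's allocation decreased.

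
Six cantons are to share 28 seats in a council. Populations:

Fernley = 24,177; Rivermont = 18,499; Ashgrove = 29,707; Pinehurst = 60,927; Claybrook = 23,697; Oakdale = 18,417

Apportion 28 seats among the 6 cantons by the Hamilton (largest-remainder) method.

Fernley=4, Rivermont=3, Ashgrove=5, Pinehurst=9, Claybrook=4, Oakdale=3

The standard divisor is 175424/28 ≈ 6265.143.
Standard quotas: Fernley 3.8590, Rivermont 2.9527, Ashgrove 4.7416, Pinehurst 9.7248, Claybrook 3.7824, Oakdale 2.9396.
Lower quotas: Fernley 3, Rivermont 2, Ashgrove 4, Pinehurst 9, Claybrook 3, Oakdale 2 (sum 23, leaving 5 seats).
Remainders in descending order: Rivermont 0.9527, Oakdale 0.9396, Fernley 0.8590, Claybrook 0.7824, Ashgrove 0.7416, Pinehurst 0.7248.
The surplus seats go to Rivermont, Oakdale, Fernley, Claybrook, Ashgrove.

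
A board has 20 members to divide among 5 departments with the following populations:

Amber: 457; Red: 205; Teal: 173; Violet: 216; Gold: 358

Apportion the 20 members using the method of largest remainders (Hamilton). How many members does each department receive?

Amber 7, Red 3, Teal 2, Violet 3, Gold 5

Total 1409; standard divisor 1409/20 ≈ 70.45.
Standard quotas: Amber 6.487, Red 2.910, Teal 2.456, Violet 3.066, Gold 5.082.
Lower quotas: Amber 6, Red 2, Teal 2, Violet 3, Gold 5 (sum 18, leaving 2 seats).
Remainders in descending order: Red 0.910, Amber 0.487, Teal 0.456, Gold 0.082, Violet 0.066.
The surplus seats go to Red, Amber.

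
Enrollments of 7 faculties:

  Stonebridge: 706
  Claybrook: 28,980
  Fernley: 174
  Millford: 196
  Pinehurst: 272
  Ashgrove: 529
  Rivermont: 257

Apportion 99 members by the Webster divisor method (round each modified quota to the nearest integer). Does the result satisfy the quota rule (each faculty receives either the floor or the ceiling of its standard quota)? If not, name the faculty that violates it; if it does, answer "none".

Claybrook

Standard quotas: Stonebridge 2.246, Claybrook 92.210, Fernley 0.554, Millford 0.624, Pinehurst 0.865, Ashgrove 1.683, Rivermont 0.818.
Webster allocation: Stonebridge 2, Claybrook 91, Fernley 1, Millford 1, Pinehurst 1, Ashgrove 2, Rivermont 1.
Claybrook has quota 92.210 (lower 92, upper 93) but receives 91 — outside the quota interval.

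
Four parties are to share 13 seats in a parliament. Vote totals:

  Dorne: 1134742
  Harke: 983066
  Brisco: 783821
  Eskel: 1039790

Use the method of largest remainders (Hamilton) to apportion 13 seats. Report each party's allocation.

Dorne 4, Harke 3, Brisco 3, Eskel 3

Total 3941419; standard divisor 3941419/13 ≈ 303186.077.
Standard quotas: Dorne 3.7427, Harke 3.2425, Brisco 2.5853, Eskel 3.4295.
Lower quotas: Dorne 3, Harke 3, Brisco 2, Eskel 3 (sum 11, leaving 2 seats).
Remainders in descending order: Dorne 0.7427, Brisco 0.5853, Eskel 0.4295, Harke 0.2425.
The surplus seats go to Dorne, Brisco.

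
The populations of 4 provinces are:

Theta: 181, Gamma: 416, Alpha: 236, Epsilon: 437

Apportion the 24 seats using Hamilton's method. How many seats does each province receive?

Theta 3; Gamma 8; Alpha 5; Epsilon 8

The standard divisor is 1270/24 ≈ 52.917.
Standard quotas: Theta 3.420, Gamma 7.861, Alpha 4.460, Epsilon 8.258.
Lower quotas: Theta 3, Gamma 7, Alpha 4, Epsilon 8 (sum 22, leaving 2 seats).
Remainders in descending order: Gamma 0.861, Alpha 0.460, Theta 0.420, Epsilon 0.258.
The surplus seats go to Gamma, Alpha.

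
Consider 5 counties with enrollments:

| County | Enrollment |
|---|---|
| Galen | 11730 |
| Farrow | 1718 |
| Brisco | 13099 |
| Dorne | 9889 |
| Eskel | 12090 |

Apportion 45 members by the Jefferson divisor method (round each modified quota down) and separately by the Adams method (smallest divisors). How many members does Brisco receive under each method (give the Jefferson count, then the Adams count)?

13 and 12

Jefferson: Galen 11, Farrow 1, Brisco 13, Dorne 9, Eskel 11.
Adams: Galen 11, Farrow 2, Brisco 12, Dorne 9, Eskel 11.
Brisco gets 13 under Jefferson and 12 under Adams.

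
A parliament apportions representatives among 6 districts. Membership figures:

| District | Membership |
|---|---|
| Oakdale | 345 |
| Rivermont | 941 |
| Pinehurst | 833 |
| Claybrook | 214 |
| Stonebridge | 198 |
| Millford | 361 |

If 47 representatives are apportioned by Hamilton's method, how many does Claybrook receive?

3

Standard divisor: 2892 ÷ 47 ≈ 61.532.
Standard quotas: Oakdale 5.607, Rivermont 15.293, Pinehurst 13.538, Claybrook 3.478, Stonebridge 3.218, Millford 5.867.
Lower quotas: Oakdale 5, Rivermont 15, Pinehurst 13, Claybrook 3, Stonebridge 3, Millford 5 (sum 44, leaving 3 seats).
Remainders in descending order: Millford 0.867, Oakdale 0.607, Pinehurst 0.538, Claybrook 0.478, Rivermont 0.293, Stonebridge 0.218.
Largest remainders: Millford, Oakdale, Pinehurst receive the extra seats.
Claybrook receives 3.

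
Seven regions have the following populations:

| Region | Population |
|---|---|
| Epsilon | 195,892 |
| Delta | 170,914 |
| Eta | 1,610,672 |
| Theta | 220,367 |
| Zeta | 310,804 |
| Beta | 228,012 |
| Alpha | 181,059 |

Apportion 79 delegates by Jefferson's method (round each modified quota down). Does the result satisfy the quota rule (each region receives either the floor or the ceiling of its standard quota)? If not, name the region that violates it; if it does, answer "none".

Standard quotas: Epsilon 5.304, Delta 4.628, Eta 43.610, Theta 5.967, Zeta 8.415, Beta 6.174, Alpha 4.902.
Jefferson allocation: Epsilon 5, Delta 4, Eta 45, Theta 6, Zeta 8, Beta 6, Alpha 5.
Eta has quota 43.610 (lower 43, upper 44) but receives 45 — outside the quota interval.

Eta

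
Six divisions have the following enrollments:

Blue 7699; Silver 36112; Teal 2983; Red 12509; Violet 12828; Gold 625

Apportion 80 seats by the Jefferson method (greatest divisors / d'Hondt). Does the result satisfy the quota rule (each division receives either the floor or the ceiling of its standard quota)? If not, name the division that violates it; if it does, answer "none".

Standard quotas: Blue 8.466, Silver 39.708, Teal 3.280, Red 13.754, Violet 14.105, Gold 0.687.
Jefferson allocation: Blue 8, Silver 41, Teal 3, Red 14, Violet 14, Gold 0.
Silver has quota 39.708 (lower 39, upper 40) but receives 41 — outside the quota interval.

Silver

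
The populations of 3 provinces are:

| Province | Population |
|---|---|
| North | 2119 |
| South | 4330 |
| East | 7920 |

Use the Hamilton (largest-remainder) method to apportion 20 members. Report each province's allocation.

North 3; South 6; East 11

Total 14369; standard divisor 14369/20 ≈ 718.45.
Standard quotas: North 2.9494, South 6.0269, East 11.0237.
Lower quotas: North 2, South 6, East 11 (sum 19, leaving 1 seat).
Remainders in descending order: North 0.9494, South 0.0269, East 0.0237.
Largest remainder: North receives the extra seat.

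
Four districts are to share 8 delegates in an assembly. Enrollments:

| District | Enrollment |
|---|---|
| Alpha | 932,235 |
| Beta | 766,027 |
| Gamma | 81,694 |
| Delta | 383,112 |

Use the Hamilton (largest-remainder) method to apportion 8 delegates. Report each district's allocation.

Alpha=4, Beta=3, Gamma=0, Delta=1

Total 2163068; standard divisor 2163068/8 ≈ 270383.5.
Standard quotas: Alpha 3.4478, Beta 2.8331, Gamma 0.3021, Delta 1.4169.
Lower quotas: Alpha 3, Beta 2, Gamma 0, Delta 1 (sum 6, leaving 2 seats).
Remainders in descending order: Beta 0.8331, Alpha 0.4478, Delta 0.4169, Gamma 0.3021.
Largest remainders: Beta, Alpha receive the extra seats.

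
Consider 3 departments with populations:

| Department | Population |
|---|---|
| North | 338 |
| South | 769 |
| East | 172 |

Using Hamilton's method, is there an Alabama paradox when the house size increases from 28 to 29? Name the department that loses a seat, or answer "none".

none

At 28 seats: North 7, South 17, East 4.
At 29 seats: North 8, South 17, East 4.
No department's allocation decreased.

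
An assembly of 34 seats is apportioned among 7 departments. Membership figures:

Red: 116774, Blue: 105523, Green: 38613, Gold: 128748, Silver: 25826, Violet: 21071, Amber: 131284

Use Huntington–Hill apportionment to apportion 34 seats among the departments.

With divisor 16744: modified quotas Red 6.974, Blue 6.302, Green 2.306, Gold 7.689, Silver 1.542, Violet 1.258, Amber 7.841.
Geometric-mean thresholds: Red √(6·7)=6.481, Blue √(6·7)=6.481, Green √(2·3)=2.449, Gold √(7·8)=7.483, Silver √(1·2)=1.414, Violet √(1·2)=1.414, Amber √(7·8)=7.483.
Each quota rounded against its threshold gives Red 7, Blue 6, Green 2, Gold 8, Silver 2, Violet 1, Amber 8 (total 34).

Red 7, Blue 6, Green 2, Gold 8, Silver 2, Violet 1, Amber 8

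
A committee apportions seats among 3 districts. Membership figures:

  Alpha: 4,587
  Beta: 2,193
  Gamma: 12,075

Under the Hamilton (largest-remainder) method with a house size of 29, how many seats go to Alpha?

7

Total 18855; standard divisor 18855/29 ≈ 650.172.
Standard quotas: Alpha 7.0551, Beta 3.3730, Gamma 18.5720.
Lower quotas: Alpha 7, Beta 3, Gamma 18 (sum 28, leaving 1 seat).
Remainders in descending order: Gamma 0.5720, Beta 0.3730, Alpha 0.0551.
Largest remainder: Gamma receives the extra seat.
Alpha receives 7.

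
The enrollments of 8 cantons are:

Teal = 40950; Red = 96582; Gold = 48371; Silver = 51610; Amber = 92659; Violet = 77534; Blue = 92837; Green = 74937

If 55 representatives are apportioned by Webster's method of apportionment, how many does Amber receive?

9

Standard divisor 575480/55 ≈ 10463.273; standard quotas: Teal 3.914, Red 9.231, Gold 4.623, Silver 4.932, Amber 8.856, Violet 7.410, Blue 8.873, Green 7.162.
Rounding to the nearest integer gives Teal 4, Red 9, Gold 5, Silver 5, Amber 9, Violet 7, Blue 9, Green 7 — total 55, matching the house size, so no adjustment is needed.
Amber receives 9.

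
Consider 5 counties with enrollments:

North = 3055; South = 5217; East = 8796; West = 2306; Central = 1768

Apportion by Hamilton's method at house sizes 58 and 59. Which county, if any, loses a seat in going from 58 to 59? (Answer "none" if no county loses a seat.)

At 58 seats: North 9, South 14, East 24, West 6, Central 5.
At 59 seats: North 8, South 15, East 25, West 6, Central 5.
North drops from 9 to 8.

North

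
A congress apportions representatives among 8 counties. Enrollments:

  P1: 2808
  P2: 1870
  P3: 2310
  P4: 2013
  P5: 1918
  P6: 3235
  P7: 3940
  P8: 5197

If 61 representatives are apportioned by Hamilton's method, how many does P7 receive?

10

Total 23291; standard divisor 23291/61 ≈ 381.82.
Standard quotas: P1 7.3543, P2 4.8976, P3 6.0500, P4 5.2721, P5 5.0233, P6 8.4726, P7 10.3190, P8 13.6111.
Lower quotas: P1 7, P2 4, P3 6, P4 5, P5 5, P6 8, P7 10, P8 13 (sum 58, leaving 3 seats).
Remainders in descending order: P2 0.8976, P8 0.6111, P6 0.4726, P1 0.3543, P7 0.3190, P4 0.2721, P3 0.0500, P5 0.0233.
Largest remainders: P2, P8, P6 receive the extra seats.
P7 receives 10.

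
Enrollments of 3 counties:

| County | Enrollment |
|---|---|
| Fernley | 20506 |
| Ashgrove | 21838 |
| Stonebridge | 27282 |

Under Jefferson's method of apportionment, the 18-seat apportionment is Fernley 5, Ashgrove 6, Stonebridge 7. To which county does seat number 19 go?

Priority for the next seat is population ÷ (current seats + 1).
Priorities: Fernley 3417.667, Ashgrove 3119.714, Stonebridge 3410.250.
Highest priority: Fernley.

Fernley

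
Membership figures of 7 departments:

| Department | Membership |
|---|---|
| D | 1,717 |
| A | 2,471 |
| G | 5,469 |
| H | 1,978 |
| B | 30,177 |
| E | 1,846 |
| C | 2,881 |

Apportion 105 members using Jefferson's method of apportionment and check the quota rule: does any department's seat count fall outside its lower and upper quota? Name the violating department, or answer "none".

B

Standard quotas: D 3.874, A 5.575, G 12.339, H 4.463, B 68.085, E 4.165, C 6.500.
Jefferson allocation: D 4, A 5, G 12, H 4, B 70, E 4, C 6.
B has quota 68.085 (lower 68, upper 69) but receives 70 — outside the quota interval.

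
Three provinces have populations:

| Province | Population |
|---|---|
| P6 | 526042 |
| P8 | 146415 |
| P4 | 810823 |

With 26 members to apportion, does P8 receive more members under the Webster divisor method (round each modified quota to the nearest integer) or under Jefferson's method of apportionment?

Webster

Webster: P6 9, P8 3, P4 14.
Jefferson: P6 9, P8 2, P4 15.
P8 gets 3 under Webster and 2 under Jefferson.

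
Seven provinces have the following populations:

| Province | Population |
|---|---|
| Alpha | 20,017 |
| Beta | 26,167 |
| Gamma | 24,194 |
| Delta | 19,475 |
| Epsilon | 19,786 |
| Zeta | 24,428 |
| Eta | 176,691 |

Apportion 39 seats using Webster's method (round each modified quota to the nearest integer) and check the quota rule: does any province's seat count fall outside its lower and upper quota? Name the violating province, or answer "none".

Standard quotas: Alpha 2.512, Beta 3.284, Gamma 3.036, Delta 2.444, Epsilon 2.483, Zeta 3.066, Eta 22.175.
Webster allocation: Alpha 3, Beta 3, Gamma 3, Delta 2, Epsilon 3, Zeta 3, Eta 22.
Every allocation lies between the lower and upper quota.

none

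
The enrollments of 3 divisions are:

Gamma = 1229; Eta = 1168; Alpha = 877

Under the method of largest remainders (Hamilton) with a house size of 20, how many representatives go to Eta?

7

The standard divisor is 3274/20 ≈ 163.7.
Standard quotas: Gamma 7.508, Eta 7.135, Alpha 5.357.
Lower quotas: Gamma 7, Eta 7, Alpha 5 (sum 19, leaving 1 seat).
Remainders in descending order: Gamma 0.508, Alpha 0.357, Eta 0.135.
Largest remainder: Gamma receives the extra seat.
Eta receives 7.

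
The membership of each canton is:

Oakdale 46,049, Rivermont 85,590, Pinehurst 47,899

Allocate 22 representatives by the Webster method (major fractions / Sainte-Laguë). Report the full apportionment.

Oakdale=6, Rivermont=10, Pinehurst=6

Standard divisor 179538/22 ≈ 8160.818; standard quotas: Oakdale 5.643, Rivermont 10.488, Pinehurst 5.869.
Rounding to the nearest integer gives Oakdale 6, Rivermont 10, Pinehurst 6 — total 22, matching the house size, so no adjustment is needed.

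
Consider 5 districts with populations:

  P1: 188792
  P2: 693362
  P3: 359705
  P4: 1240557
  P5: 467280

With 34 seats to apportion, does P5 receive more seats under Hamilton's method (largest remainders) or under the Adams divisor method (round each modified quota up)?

Hamilton

Hamilton: P1 2, P2 8, P3 4, P4 14, P5 6.
Adams: P1 3, P2 8, P3 4, P4 14, P5 5.
P5 gets 6 under Hamilton and 5 under Adams.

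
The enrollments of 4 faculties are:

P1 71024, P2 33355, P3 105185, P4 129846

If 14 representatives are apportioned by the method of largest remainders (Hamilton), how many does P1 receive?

3

Standard divisor: 339410 ÷ 14 ≈ 24243.571.
Standard quotas: P1 2.9296, P2 1.3758, P3 4.3387, P4 5.3559.
Lower quotas: P1 2, P2 1, P3 4, P4 5 (sum 12, leaving 2 seats).
Remainders in descending order: P1 0.9296, P2 0.3758, P4 0.3559, P3 0.3387.
The surplus seats go to P1, P2.
P1 receives 3.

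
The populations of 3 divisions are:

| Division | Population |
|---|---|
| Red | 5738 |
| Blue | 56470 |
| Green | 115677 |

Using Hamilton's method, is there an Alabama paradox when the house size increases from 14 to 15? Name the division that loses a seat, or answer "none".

Red

At 14 seats: Red 1, Blue 4, Green 9.
At 15 seats: Red 0, Blue 5, Green 10.
Red drops from 1 to 0.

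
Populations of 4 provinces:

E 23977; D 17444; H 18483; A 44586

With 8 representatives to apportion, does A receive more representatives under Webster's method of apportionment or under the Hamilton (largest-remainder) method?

Webster: E 2, D 1, H 1, A 4.
Hamilton: E 2, D 1, H 2, A 3.
A gets 4 under Webster and 3 under Hamilton.

Webster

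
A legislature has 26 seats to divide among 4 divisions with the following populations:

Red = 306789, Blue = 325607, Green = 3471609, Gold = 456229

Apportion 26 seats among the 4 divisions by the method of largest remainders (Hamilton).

Red: 2; Blue: 2; Green: 20; Gold: 2

Total 4560234; standard divisor 4560234/26 ≈ 175393.615.
Standard quotas: Red 1.7491, Blue 1.8564, Green 19.7932, Gold 2.6012.
Lower quotas: Red 1, Blue 1, Green 19, Gold 2 (sum 23, leaving 3 seats).
Remainders in descending order: Blue 0.8564, Green 0.7932, Red 0.7491, Gold 0.6012.
The surplus seats go to Blue, Green, Red.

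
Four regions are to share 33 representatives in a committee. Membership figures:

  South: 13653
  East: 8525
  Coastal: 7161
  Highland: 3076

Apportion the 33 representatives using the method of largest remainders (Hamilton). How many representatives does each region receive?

The standard divisor is 32415/33 ≈ 982.273.
Standard quotas: South 13.8994, East 8.6789, Coastal 7.2902, Highland 3.1315.
Lower quotas: South 13, East 8, Coastal 7, Highland 3 (sum 31, leaving 2 seats).
Remainders in descending order: South 0.8994, East 0.6789, Coastal 0.2902, Highland 0.1315.
The surplus seats go to South, East.

South: 14, East: 9, Coastal: 7, Highland: 3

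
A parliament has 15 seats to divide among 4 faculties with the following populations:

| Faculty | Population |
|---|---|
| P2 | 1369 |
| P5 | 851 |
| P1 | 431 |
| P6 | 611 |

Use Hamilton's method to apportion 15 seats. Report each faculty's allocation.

Total 3262; standard divisor 3262/15 ≈ 217.467.
Standard quotas: P2 6.295, P5 3.913, P1 1.982, P6 2.810.
Lower quotas: P2 6, P5 3, P1 1, P6 2 (sum 12, leaving 3 seats).
Remainders in descending order: P1 0.982, P5 0.913, P6 0.810, P2 0.295.
Largest remainders: P1, P5, P6 receive the extra seats.

P2: 6; P5: 4; P1: 2; P6: 3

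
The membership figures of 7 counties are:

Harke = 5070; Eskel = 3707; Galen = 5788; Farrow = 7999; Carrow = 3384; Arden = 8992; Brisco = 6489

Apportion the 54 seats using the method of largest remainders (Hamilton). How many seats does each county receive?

Standard divisor: 41429 ÷ 54 ≈ 767.204.
Standard quotas: Harke 6.6084, Eskel 4.8318, Galen 7.5443, Farrow 10.4262, Carrow 4.4108, Arden 11.7205, Brisco 8.4580.
Lower quotas: Harke 6, Eskel 4, Galen 7, Farrow 10, Carrow 4, Arden 11, Brisco 8 (sum 50, leaving 4 seats).
Remainders in descending order: Eskel 0.8318, Arden 0.7205, Harke 0.6084, Galen 0.5443, Brisco 0.4580, Farrow 0.4262, Carrow 0.4108.
Largest remainders: Eskel, Arden, Harke, Galen receive the extra seats.

Harke=7, Eskel=5, Galen=8, Farrow=10, Carrow=4, Arden=12, Brisco=8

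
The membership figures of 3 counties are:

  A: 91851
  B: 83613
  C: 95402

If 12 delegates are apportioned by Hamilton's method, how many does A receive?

4

The standard divisor is 270866/12 ≈ 22572.167.
Standard quotas: A 4.0692, B 3.7043, C 4.2265.
Lower quotas: A 4, B 3, C 4 (sum 11, leaving 1 seat).
Remainders in descending order: B 0.7043, C 0.2265, A 0.0692.
Largest remainder: B receives the extra seat.
A receives 4.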